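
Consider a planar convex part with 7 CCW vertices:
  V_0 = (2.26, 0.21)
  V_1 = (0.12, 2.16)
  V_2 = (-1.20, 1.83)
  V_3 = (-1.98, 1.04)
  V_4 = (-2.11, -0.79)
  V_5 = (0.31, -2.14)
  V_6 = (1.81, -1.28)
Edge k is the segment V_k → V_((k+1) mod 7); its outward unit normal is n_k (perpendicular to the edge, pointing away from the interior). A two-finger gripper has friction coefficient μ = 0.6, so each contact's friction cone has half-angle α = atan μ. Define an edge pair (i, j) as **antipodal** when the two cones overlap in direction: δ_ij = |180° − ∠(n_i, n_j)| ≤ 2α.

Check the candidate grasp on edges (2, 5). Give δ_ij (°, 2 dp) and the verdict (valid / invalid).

δ = 15.54°, valid

α = atan 0.6 = 30.96°;  2α = 61.93°
edge 2: e_2 = (-0.78, -0.79);  n_2 = (-0.7116, +0.7026)
edge 5: e_5 = (+1.50, +0.86);  n_5 = (+0.4974, -0.8675)
∠(n_2, n_5) = 164.46°
δ = |180° − 164.46°| = 15.54°
15.54° ≤ 2α = 61.93°  →  valid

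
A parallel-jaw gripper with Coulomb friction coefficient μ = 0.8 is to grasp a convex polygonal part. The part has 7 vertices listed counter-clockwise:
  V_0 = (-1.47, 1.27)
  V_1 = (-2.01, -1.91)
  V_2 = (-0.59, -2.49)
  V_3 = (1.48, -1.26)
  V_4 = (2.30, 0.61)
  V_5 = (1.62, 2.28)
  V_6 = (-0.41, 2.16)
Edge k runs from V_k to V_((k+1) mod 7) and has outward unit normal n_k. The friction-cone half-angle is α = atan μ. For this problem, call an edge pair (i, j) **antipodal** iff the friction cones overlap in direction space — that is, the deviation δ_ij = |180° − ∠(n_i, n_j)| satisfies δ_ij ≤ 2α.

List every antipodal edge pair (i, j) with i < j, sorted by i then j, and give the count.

count = 11; pairs: (0,2), (0,3), (0,4), (1,4), (1,5), (1,6), (2,5), (2,6), (3,5), (3,6), (4,6)

α = atan 0.8 = 38.66°;  2α = 77.32°
n_0 = (-0.9859, +0.1674)
n_1 = (-0.3781, -0.9258)
n_2 = (+0.5108, -0.8597)
n_3 = (+0.9158, -0.4016)
n_4 = (+0.9262, +0.3771)
n_5 = (-0.0590, +0.9983)
n_6 = (-0.6430, +0.7658)
  (0,1): δ = 102.58°  ·
  (0,2): δ = 49.64°  ✓
  (0,3): δ = 14.04°  ✓
  (0,4): δ = 31.79°  ✓
  (0,5): δ = 103.02°  ·
  (0,6): δ = 139.66°  ·
  (1,2): δ = 127.06°  ·
  (1,3): δ = 91.46°  ·
  (1,4): δ = 45.63°  ✓
  (1,5): δ = 25.60°  ✓
  (1,6): δ = 62.24°  ✓
  (2,3): δ = 144.40°  ·
  (2,4): δ = 98.56°  ·
  (2,5): δ = 27.34°  ✓
  (2,6): δ = 9.30°  ✓
  (3,4): δ = 134.17°  ·
  (3,5): δ = 62.94°  ✓
  (3,6): δ = 26.30°  ✓
  (4,5): δ = 108.77°  ·
  (4,6): δ = 72.14°  ✓
  (5,6): δ = 143.37°  ·
antipodal pairs: 11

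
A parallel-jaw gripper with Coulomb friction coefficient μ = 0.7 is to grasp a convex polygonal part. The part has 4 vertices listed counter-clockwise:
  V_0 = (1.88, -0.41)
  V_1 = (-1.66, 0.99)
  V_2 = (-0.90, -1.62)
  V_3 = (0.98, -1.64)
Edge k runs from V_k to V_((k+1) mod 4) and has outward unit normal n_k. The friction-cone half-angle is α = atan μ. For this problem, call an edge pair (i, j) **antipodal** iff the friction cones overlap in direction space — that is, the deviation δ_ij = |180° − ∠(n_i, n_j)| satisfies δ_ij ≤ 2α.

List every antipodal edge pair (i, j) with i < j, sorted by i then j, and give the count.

count = 3; pairs: (0,1), (0,2), (1,3)

α = atan 0.7 = 34.99°;  2α = 69.98°
n_0 = (+0.3678, +0.9299)
n_1 = (-0.9601, -0.2796)
n_2 = (-0.0106, -0.9999)
n_3 = (+0.8070, -0.5905)
  (0,1): δ = 52.19°  ✓
  (0,2): δ = 20.97°  ✓
  (0,3): δ = 75.38°  ·
  (1,2): δ = 106.84°  ·
  (1,3): δ = 52.43°  ✓
  (2,3): δ = 125.58°  ·
antipodal pairs: 3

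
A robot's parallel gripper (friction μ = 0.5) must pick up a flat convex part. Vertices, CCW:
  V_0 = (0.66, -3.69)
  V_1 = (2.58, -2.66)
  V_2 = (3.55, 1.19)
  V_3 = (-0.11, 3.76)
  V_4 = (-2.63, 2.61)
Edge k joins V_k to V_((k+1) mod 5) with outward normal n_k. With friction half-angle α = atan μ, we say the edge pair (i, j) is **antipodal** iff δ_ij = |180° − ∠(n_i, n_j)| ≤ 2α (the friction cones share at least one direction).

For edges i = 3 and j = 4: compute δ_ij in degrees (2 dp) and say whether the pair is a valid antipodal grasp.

δ = 86.95°, invalid

α = atan 0.5 = 26.57°;  2α = 53.13°
edge 3: e_3 = (-2.52, -1.15);  n_3 = (-0.4152, +0.9097)
edge 4: e_4 = (+3.29, -6.30);  n_4 = (-0.8864, -0.4629)
∠(n_3, n_4) = 93.05°
δ = |180° − 93.05°| = 86.95°
86.95° > 2α = 53.13°  →  invalid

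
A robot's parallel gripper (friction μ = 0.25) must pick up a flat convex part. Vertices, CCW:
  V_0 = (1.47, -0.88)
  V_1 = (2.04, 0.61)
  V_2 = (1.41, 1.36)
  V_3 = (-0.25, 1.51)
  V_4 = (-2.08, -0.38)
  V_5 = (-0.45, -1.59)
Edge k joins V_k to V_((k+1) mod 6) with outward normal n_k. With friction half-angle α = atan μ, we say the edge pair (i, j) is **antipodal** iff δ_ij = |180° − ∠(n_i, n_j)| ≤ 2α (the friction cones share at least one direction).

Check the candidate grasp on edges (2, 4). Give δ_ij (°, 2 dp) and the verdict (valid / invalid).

δ = 31.42°, invalid

α = atan 0.25 = 14.04°;  2α = 28.07°
edge 2: e_2 = (-1.66, +0.15);  n_2 = (+0.0900, +0.9959)
edge 4: e_4 = (+1.63, -1.21);  n_4 = (-0.5961, -0.8029)
∠(n_2, n_4) = 148.58°
δ = |180° − 148.58°| = 31.42°
31.42° > 2α = 28.07°  →  invalid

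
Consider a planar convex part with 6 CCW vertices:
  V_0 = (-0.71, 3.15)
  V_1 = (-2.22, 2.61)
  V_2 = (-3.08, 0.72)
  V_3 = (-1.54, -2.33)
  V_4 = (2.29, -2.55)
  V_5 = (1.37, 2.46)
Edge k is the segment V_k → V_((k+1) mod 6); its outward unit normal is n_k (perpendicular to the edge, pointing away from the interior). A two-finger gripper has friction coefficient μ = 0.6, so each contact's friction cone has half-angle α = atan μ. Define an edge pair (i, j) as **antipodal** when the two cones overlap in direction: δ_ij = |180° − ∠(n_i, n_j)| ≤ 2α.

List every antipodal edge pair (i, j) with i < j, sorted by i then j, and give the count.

count = 5; pairs: (0,3), (1,4), (2,4), (2,5), (3,5)

α = atan 0.6 = 30.96°;  2α = 61.93°
n_0 = (-0.3367, +0.9416)
n_1 = (-0.9102, +0.4142)
n_2 = (-0.8927, -0.4507)
n_3 = (-0.0573, -0.9984)
n_4 = (+0.9836, +0.1806)
n_5 = (+0.3149, +0.9491)
  (0,1): δ = 134.14°  ·
  (0,2): δ = 82.89°  ·
  (0,3): δ = 22.97°  ✓
  (0,4): δ = 80.73°  ·
  (0,5): δ = 141.97°  ·
  (1,2): δ = 128.74°  ·
  (1,3): δ = 68.82°  ·
  (1,4): δ = 34.87°  ✓
  (1,5): δ = 96.11°  ·
  (2,3): δ = 120.08°  ·
  (2,4): δ = 16.38°  ✓
  (2,5): δ = 44.86°  ✓
  (3,4): δ = 76.31°  ·
  (3,5): δ = 15.06°  ✓
  (4,5): δ = 118.76°  ·
antipodal pairs: 5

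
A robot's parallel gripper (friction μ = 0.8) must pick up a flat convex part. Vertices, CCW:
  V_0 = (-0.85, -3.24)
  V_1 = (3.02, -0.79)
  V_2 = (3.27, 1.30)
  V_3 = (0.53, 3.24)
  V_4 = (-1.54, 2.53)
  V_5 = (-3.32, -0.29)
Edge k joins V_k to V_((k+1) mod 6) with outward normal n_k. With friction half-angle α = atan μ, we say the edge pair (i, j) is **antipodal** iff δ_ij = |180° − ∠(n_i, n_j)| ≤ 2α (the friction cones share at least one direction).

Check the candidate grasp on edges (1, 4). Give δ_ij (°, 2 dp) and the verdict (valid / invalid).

α = atan 0.8 = 38.66°;  2α = 77.32°
edge 1: e_1 = (+0.25, +2.09);  n_1 = (+0.9929, -0.1188)
edge 4: e_4 = (-1.78, -2.82);  n_4 = (-0.8456, +0.5338)
∠(n_1, n_4) = 154.56°
δ = |180° − 154.56°| = 25.44°
25.44° ≤ 2α = 77.32°  →  valid

δ = 25.44°, valid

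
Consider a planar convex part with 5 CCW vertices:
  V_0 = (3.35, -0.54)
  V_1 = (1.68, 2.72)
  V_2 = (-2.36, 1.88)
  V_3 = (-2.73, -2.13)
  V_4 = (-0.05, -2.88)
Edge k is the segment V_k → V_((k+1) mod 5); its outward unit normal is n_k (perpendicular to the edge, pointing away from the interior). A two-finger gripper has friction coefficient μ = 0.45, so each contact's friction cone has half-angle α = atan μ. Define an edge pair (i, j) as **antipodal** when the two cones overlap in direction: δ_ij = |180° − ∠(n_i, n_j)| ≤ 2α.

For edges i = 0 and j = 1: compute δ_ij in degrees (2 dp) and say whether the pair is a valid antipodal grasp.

δ = 105.38°, invalid

α = atan 0.45 = 24.23°;  2α = 48.46°
edge 0: e_0 = (-1.67, +3.26);  n_0 = (+0.8900, +0.4559)
edge 1: e_1 = (-4.04, -0.84);  n_1 = (-0.2036, +0.9791)
∠(n_0, n_1) = 74.62°
δ = |180° − 74.62°| = 105.38°
105.38° > 2α = 48.46°  →  invalid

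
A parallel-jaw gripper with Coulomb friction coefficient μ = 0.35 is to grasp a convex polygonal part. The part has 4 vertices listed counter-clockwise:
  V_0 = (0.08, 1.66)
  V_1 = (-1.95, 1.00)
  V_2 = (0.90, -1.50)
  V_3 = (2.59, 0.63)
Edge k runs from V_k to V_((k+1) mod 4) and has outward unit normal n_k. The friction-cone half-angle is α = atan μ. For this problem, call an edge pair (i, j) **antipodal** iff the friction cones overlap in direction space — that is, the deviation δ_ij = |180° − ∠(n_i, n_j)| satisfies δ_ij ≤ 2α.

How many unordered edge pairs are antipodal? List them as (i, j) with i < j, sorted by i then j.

α = atan 0.35 = 19.29°;  2α = 38.58°
n_0 = (-0.3092, +0.9510)
n_1 = (-0.6594, -0.7518)
n_2 = (+0.7834, -0.6216)
n_3 = (+0.3796, +0.9251)
  (0,1): δ = 59.27°  ·
  (0,2): δ = 33.56°  ✓
  (0,3): δ = 139.68°  ·
  (1,2): δ = 87.17°  ·
  (1,3): δ = 18.95°  ✓
  (2,3): δ = 73.88°  ·
antipodal pairs: 2

count = 2; pairs: (0,2), (1,3)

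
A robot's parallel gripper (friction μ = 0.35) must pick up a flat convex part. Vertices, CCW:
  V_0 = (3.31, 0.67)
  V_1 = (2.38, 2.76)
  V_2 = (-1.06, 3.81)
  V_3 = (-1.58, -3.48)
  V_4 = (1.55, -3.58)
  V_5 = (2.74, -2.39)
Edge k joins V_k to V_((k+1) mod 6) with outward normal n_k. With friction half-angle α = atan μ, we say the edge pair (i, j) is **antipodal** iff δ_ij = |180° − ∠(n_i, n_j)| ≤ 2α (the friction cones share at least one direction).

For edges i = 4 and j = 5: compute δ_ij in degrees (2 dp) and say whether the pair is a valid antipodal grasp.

α = atan 0.35 = 19.29°;  2α = 38.58°
edge 4: e_4 = (+1.19, +1.19);  n_4 = (+0.7071, -0.7071)
edge 5: e_5 = (+0.57, +3.06);  n_5 = (+0.9831, -0.1831)
∠(n_4, n_5) = 34.45°
δ = |180° − 34.45°| = 145.55°
145.55° > 2α = 38.58°  →  invalid

δ = 145.55°, invalid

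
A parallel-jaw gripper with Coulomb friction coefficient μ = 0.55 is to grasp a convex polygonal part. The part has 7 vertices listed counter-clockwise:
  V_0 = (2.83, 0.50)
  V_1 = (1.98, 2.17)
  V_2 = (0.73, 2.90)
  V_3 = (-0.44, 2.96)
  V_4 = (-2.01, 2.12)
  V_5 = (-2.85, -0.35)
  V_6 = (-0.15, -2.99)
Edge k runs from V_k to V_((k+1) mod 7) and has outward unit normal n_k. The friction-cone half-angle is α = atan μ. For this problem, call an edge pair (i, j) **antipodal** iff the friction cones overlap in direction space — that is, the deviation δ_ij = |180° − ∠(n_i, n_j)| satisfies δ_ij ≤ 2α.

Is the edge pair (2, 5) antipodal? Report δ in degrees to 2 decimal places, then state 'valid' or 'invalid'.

α = atan 0.55 = 28.81°;  2α = 57.62°
edge 2: e_2 = (-1.17, +0.06);  n_2 = (+0.0512, +0.9987)
edge 5: e_5 = (+2.70, -2.64);  n_5 = (-0.6991, -0.7150)
∠(n_2, n_5) = 138.58°
δ = |180° − 138.58°| = 41.42°
41.42° ≤ 2α = 57.62°  →  valid

δ = 41.42°, valid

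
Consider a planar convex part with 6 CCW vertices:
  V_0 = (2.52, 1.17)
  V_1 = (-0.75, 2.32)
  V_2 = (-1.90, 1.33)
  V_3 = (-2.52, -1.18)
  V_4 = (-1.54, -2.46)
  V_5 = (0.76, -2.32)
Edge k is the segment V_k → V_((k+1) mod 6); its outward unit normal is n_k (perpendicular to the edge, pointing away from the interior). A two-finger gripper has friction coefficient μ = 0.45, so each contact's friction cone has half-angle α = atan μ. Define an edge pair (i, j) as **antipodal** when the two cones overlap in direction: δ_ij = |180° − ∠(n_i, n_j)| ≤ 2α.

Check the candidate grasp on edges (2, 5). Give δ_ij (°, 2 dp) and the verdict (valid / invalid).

δ = 12.89°, valid

α = atan 0.45 = 24.23°;  2α = 48.46°
edge 2: e_2 = (-0.62, -2.51);  n_2 = (-0.9708, +0.2398)
edge 5: e_5 = (+1.76, +3.49);  n_5 = (+0.8929, -0.4503)
∠(n_2, n_5) = 167.11°
δ = |180° − 167.11°| = 12.89°
12.89° ≤ 2α = 48.46°  →  valid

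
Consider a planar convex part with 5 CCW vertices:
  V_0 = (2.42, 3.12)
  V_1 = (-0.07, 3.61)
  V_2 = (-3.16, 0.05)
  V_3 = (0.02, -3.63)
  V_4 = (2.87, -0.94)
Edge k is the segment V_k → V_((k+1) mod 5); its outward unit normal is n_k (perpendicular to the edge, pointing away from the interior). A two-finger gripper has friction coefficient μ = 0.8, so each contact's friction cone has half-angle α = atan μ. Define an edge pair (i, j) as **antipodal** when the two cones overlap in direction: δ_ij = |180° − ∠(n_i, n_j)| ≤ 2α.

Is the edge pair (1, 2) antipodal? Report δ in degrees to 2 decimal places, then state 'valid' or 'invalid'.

α = atan 0.8 = 38.66°;  2α = 77.32°
edge 1: e_1 = (-3.09, -3.56);  n_1 = (-0.7552, +0.6555)
edge 2: e_2 = (+3.18, -3.68);  n_2 = (-0.7566, -0.6538)
∠(n_1, n_2) = 81.79°
δ = |180° − 81.79°| = 98.21°
98.21° > 2α = 77.32°  →  invalid

δ = 98.21°, invalid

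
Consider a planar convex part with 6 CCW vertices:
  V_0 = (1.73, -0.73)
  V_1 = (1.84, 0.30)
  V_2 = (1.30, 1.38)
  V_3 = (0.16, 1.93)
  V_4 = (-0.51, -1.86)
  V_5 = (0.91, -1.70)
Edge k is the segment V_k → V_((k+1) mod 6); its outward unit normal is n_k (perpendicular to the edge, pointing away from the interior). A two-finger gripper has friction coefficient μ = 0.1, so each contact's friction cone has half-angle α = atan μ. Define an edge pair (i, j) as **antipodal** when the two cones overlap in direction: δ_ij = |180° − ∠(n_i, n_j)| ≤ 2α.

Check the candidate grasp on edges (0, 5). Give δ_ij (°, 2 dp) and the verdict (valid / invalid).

α = atan 0.1 = 5.71°;  2α = 11.42°
edge 0: e_0 = (+0.11, +1.03);  n_0 = (+0.9943, -0.1062)
edge 5: e_5 = (+0.82, +0.97);  n_5 = (+0.7637, -0.6456)
∠(n_0, n_5) = 34.11°
δ = |180° − 34.11°| = 145.89°
145.89° > 2α = 11.42°  →  invalid

δ = 145.89°, invalid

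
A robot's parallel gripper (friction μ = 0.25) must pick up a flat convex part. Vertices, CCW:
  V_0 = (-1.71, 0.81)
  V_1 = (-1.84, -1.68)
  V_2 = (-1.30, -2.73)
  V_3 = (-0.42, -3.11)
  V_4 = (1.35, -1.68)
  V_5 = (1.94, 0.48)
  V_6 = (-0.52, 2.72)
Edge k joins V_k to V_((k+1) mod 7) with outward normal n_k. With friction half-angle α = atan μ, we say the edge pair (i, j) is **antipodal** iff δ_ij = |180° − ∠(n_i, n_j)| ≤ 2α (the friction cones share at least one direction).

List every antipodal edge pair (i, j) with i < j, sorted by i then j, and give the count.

count = 5; pairs: (0,4), (1,5), (2,5), (3,6), (4,6)

α = atan 0.25 = 14.04°;  2α = 28.07°
n_0 = (-0.9986, +0.0521)
n_1 = (-0.8893, -0.4573)
n_2 = (-0.3964, -0.9181)
n_3 = (+0.6284, -0.7779)
n_4 = (+0.9647, -0.2635)
n_5 = (+0.6733, +0.7394)
n_6 = (-0.8487, +0.5288)
  (0,1): δ = 149.80°  ·
  (0,2): δ = 110.37°  ·
  (0,3): δ = 48.08°  ·
  (0,4): δ = 12.29°  ✓
  (0,5): δ = 50.67°  ·
  (0,6): δ = 151.06°  ·
  (1,2): δ = 140.57°  ·
  (1,3): δ = 78.28°  ·
  (1,4): δ = 42.49°  ·
  (1,5): δ = 20.46°  ✓
  (1,6): δ = 120.86°  ·
  (2,3): δ = 117.71°  ·
  (2,4): δ = 81.92°  ·
  (2,5): δ = 18.96°  ✓
  (2,6): δ = 81.43°  ·
  (3,4): δ = 144.21°  ·
  (3,5): δ = 81.26°  ·
  (3,6): δ = 19.14°  ✓
  (4,5): δ = 117.04°  ·
  (4,6): δ = 16.65°  ✓
  (5,6): δ = 79.60°  ·
antipodal pairs: 5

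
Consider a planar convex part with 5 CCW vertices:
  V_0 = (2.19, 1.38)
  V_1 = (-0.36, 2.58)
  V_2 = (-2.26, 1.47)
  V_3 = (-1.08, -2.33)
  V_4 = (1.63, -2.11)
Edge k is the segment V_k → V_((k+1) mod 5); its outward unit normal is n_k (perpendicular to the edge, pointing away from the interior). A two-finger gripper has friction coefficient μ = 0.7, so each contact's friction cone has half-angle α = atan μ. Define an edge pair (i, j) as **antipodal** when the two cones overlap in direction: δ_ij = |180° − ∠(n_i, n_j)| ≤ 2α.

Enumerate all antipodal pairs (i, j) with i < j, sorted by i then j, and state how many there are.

α = atan 0.7 = 34.99°;  2α = 69.98°
n_0 = (+0.4258, +0.9048)
n_1 = (-0.5044, +0.8634)
n_2 = (-0.9550, -0.2966)
n_3 = (+0.0809, -0.9967)
n_4 = (+0.9874, -0.1584)
  (0,1): δ = 124.50°  ·
  (0,2): δ = 47.55°  ✓
  (0,3): δ = 29.84°  ✓
  (0,4): δ = 106.09°  ·
  (1,2): δ = 103.04°  ·
  (1,3): δ = 25.65°  ✓
  (1,4): δ = 50.59°  ✓
  (2,3): δ = 102.61°  ·
  (2,4): δ = 26.37°  ✓
  (3,4): δ = 103.76°  ·
antipodal pairs: 5

count = 5; pairs: (0,2), (0,3), (1,3), (1,4), (2,4)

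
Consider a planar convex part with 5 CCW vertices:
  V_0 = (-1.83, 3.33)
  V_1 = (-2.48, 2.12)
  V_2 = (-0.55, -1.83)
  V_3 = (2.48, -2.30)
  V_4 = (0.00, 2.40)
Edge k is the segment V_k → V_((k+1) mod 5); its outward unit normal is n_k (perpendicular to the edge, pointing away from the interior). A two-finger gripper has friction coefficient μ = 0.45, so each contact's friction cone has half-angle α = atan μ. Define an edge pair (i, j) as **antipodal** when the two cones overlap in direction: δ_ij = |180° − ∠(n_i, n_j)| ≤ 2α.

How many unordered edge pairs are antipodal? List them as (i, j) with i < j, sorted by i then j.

α = atan 0.45 = 24.23°;  2α = 48.46°
n_0 = (-0.8809, +0.4732)
n_1 = (-0.8985, -0.4390)
n_2 = (-0.1533, -0.9882)
n_3 = (+0.8844, +0.4667)
n_4 = (+0.4530, +0.8915)
  (0,1): δ = 125.72°  ·
  (0,2): δ = 70.57°  ·
  (0,3): δ = 56.06°  ·
  (0,4): δ = 91.30°  ·
  (1,2): δ = 124.86°  ·
  (1,3): δ = 1.78°  ✓
  (1,4): δ = 37.02°  ✓
  (2,3): δ = 53.36°  ·
  (2,4): δ = 18.12°  ✓
  (3,4): δ = 144.76°  ·
antipodal pairs: 3

count = 3; pairs: (1,3), (1,4), (2,4)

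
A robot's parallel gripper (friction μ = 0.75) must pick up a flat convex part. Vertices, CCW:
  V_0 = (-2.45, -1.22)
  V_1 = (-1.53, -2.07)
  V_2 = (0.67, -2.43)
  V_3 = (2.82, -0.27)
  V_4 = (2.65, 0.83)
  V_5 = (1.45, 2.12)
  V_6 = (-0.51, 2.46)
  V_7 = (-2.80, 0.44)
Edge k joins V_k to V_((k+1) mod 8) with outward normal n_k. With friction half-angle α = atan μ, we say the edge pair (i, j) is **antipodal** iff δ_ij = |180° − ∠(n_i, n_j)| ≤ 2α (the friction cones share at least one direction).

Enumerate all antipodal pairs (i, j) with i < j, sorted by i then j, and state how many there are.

α = atan 0.75 = 36.87°;  2α = 73.74°
n_0 = (-0.6786, -0.7345)
n_1 = (-0.1615, -0.9869)
n_2 = (+0.7087, -0.7055)
n_3 = (+0.9883, +0.1527)
n_4 = (+0.7322, +0.6811)
n_5 = (+0.1709, +0.9853)
n_6 = (-0.6615, +0.7499)
n_7 = (-0.9785, -0.2063)
  (0,1): δ = 146.56°  ·
  (0,2): δ = 92.13°  ·
  (0,3): δ = 38.48°  ✓
  (0,4): δ = 4.33°  ✓
  (0,5): δ = 32.89°  ✓
  (0,6): δ = 84.15°  ·
  (0,7): δ = 144.64°  ·
  (1,2): δ = 125.57°  ·
  (1,3): δ = 71.92°  ✓
  (1,4): δ = 37.78°  ✓
  (1,5): δ = 0.55°  ✓
  (1,6): δ = 50.71°  ✓
  (1,7): δ = 111.20°  ·
  (2,3): δ = 126.35°  ·
  (2,4): δ = 92.20°  ·
  (2,5): δ = 54.97°  ✓
  (2,6): δ = 3.72°  ✓
  (2,7): δ = 56.77°  ✓
  (3,4): δ = 145.86°  ·
  (3,5): δ = 108.63°  ·
  (3,6): δ = 57.37°  ✓
  (3,7): δ = 3.12°  ✓
  (4,5): δ = 142.77°  ·
  (4,6): δ = 91.51°  ·
  (4,7): δ = 31.02°  ✓
  (5,6): δ = 128.74°  ·
  (5,7): δ = 68.25°  ✓
  (6,7): δ = 119.51°  ·
antipodal pairs: 14

count = 14; pairs: (0,3), (0,4), (0,5), (1,3), (1,4), (1,5), (1,6), (2,5), (2,6), (2,7), (3,6), (3,7), (4,7), (5,7)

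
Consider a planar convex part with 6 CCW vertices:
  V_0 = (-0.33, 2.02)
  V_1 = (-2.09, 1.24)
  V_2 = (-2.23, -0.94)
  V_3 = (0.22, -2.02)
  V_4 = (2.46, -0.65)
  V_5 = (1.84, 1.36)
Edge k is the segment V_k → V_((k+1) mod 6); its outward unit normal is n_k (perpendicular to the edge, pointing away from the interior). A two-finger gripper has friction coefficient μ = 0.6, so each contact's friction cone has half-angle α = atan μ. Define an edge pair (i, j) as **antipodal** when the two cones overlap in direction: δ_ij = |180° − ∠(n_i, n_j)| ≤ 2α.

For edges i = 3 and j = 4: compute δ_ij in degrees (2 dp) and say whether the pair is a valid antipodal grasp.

α = atan 0.6 = 30.96°;  2α = 61.93°
edge 3: e_3 = (+2.24, +1.37);  n_3 = (+0.5218, -0.8531)
edge 4: e_4 = (-0.62, +2.01);  n_4 = (+0.9556, +0.2948)
∠(n_3, n_4) = 75.69°
δ = |180° − 75.69°| = 104.31°
104.31° > 2α = 61.93°  →  invalid

δ = 104.31°, invalid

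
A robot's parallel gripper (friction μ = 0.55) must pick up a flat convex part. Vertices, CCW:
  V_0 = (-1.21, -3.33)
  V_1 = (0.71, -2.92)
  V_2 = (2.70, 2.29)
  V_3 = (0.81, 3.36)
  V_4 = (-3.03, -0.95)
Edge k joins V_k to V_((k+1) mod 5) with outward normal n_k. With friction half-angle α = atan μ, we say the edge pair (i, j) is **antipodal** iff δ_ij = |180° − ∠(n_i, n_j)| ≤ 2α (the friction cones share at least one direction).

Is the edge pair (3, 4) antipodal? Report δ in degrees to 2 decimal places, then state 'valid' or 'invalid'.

δ = 100.90°, invalid

α = atan 0.55 = 28.81°;  2α = 57.62°
edge 3: e_3 = (-3.84, -4.31);  n_3 = (-0.7466, +0.6652)
edge 4: e_4 = (+1.82, -2.38);  n_4 = (-0.7944, -0.6075)
∠(n_3, n_4) = 79.10°
δ = |180° − 79.10°| = 100.90°
100.90° > 2α = 57.62°  →  invalid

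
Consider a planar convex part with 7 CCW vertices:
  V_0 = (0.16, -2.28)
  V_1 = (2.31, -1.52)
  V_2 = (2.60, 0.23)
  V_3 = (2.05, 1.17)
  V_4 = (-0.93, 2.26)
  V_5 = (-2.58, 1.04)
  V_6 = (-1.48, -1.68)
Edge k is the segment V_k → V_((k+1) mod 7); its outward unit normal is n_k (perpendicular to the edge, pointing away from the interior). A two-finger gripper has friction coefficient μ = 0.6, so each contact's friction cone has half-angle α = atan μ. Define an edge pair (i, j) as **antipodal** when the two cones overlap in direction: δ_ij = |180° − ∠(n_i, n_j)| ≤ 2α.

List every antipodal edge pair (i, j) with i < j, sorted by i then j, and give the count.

α = atan 0.6 = 30.96°;  2α = 61.93°
n_0 = (+0.3333, -0.9428)
n_1 = (+0.9865, -0.1635)
n_2 = (+0.8631, +0.5050)
n_3 = (+0.3435, +0.9391)
n_4 = (-0.5945, +0.8041)
n_5 = (-0.9271, -0.3749)
n_6 = (-0.3436, -0.9391)
  (0,1): δ = 118.88°  ·
  (0,2): δ = 79.14°  ·
  (0,3): δ = 39.56°  ✓
  (0,4): δ = 17.01°  ✓
  (0,5): δ = 92.55°  ·
  (0,6): δ = 140.44°  ·
  (1,2): δ = 140.26°  ·
  (1,3): δ = 100.68°  ·
  (1,4): δ = 44.11°  ✓
  (1,5): δ = 31.43°  ✓
  (1,6): δ = 79.31°  ·
  (2,3): δ = 140.42°  ·
  (2,4): δ = 83.85°  ·
  (2,5): δ = 8.31°  ✓
  (2,6): δ = 39.57°  ✓
  (3,4): δ = 123.43°  ·
  (3,5): δ = 47.89°  ✓
  (3,6): δ = 0.00°  ✓
  (4,5): δ = 104.46°  ·
  (4,6): δ = 56.57°  ✓
  (5,6): δ = 132.11°  ·
antipodal pairs: 9

count = 9; pairs: (0,3), (0,4), (1,4), (1,5), (2,5), (2,6), (3,5), (3,6), (4,6)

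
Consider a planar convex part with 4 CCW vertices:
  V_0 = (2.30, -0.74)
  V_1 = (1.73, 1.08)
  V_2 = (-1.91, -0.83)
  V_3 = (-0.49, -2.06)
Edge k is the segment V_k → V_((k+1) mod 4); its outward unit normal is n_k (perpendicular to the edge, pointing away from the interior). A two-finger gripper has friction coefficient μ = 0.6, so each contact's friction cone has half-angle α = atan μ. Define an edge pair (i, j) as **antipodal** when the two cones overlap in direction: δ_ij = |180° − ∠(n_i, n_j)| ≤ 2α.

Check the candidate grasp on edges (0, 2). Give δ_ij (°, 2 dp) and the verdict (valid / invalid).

α = atan 0.6 = 30.96°;  2α = 61.93°
edge 0: e_0 = (-0.57, +1.82);  n_0 = (+0.9543, +0.2989)
edge 2: e_2 = (+1.42, -1.23);  n_2 = (-0.6547, -0.7559)
∠(n_0, n_2) = 148.29°
δ = |180° − 148.29°| = 31.71°
31.71° ≤ 2α = 61.93°  →  valid

δ = 31.71°, valid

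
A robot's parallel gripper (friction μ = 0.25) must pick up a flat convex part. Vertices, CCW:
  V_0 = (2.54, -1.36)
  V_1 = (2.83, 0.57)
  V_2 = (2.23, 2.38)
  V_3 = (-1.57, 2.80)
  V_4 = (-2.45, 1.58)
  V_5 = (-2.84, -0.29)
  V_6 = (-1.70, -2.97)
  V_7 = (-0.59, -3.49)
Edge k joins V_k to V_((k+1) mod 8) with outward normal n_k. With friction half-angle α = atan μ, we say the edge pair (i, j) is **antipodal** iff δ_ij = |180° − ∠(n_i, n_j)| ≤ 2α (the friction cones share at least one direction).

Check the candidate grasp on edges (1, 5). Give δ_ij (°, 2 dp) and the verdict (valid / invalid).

δ = 4.70°, valid

α = atan 0.25 = 14.04°;  2α = 28.07°
edge 1: e_1 = (-0.60, +1.81);  n_1 = (+0.9492, +0.3147)
edge 5: e_5 = (+1.14, -2.68);  n_5 = (-0.9202, -0.3914)
∠(n_1, n_5) = 175.30°
δ = |180° − 175.30°| = 4.70°
4.70° ≤ 2α = 28.07°  →  valid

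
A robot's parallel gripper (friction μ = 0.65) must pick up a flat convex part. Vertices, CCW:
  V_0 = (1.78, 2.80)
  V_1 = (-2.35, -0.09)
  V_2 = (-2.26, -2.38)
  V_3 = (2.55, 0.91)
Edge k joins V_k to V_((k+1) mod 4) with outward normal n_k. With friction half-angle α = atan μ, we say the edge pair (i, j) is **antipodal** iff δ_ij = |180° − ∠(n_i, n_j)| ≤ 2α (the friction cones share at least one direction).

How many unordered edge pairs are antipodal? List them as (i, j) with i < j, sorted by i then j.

count = 3; pairs: (0,2), (1,2), (1,3)

α = atan 0.65 = 33.02°;  2α = 66.05°
n_0 = (-0.5733, +0.8193)
n_1 = (-0.9992, -0.0393)
n_2 = (+0.5646, -0.8254)
n_3 = (+0.9261, +0.3773)
  (0,1): δ = 122.73°  ·
  (0,2): δ = 0.61°  ✓
  (0,3): δ = 77.18°  ·
  (1,2): δ = 57.88°  ✓
  (1,3): δ = 19.92°  ✓
  (2,3): δ = 102.21°  ·
antipodal pairs: 3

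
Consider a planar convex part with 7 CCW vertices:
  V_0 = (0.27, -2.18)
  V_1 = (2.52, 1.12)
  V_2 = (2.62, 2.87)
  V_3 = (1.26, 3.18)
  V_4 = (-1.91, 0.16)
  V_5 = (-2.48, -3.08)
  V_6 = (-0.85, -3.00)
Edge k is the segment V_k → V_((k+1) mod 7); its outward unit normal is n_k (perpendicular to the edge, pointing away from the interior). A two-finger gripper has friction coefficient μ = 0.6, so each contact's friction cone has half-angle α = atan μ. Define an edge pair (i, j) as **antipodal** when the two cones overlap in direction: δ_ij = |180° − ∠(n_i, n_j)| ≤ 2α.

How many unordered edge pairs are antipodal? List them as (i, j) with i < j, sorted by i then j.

count = 9; pairs: (0,3), (0,4), (1,3), (1,4), (2,5), (2,6), (3,5), (3,6), (4,6)

α = atan 0.6 = 30.96°;  2α = 61.93°
n_0 = (+0.8262, -0.5633)
n_1 = (+0.9984, -0.0570)
n_2 = (+0.2222, +0.9750)
n_3 = (-0.6898, +0.7240)
n_4 = (-0.9849, +0.1733)
n_5 = (+0.0490, -0.9988)
n_6 = (+0.5907, -0.8069)
  (0,1): δ = 148.98°  ·
  (0,2): δ = 68.55°  ·
  (0,3): δ = 12.10°  ✓
  (0,4): δ = 24.31°  ✓
  (0,5): δ = 127.10°  ·
  (0,6): δ = 160.50°  ·
  (1,2): δ = 99.57°  ·
  (1,3): δ = 43.12°  ✓
  (1,4): δ = 6.71°  ✓
  (1,5): δ = 96.08°  ·
  (1,6): δ = 129.48°  ·
  (2,3): δ = 123.55°  ·
  (2,4): δ = 87.14°  ·
  (2,5): δ = 15.65°  ✓
  (2,6): δ = 49.05°  ✓
  (3,4): δ = 143.59°  ·
  (3,5): δ = 40.80°  ✓
  (3,6): δ = 7.40°  ✓
  (4,5): δ = 77.21°  ·
  (4,6): δ = 43.81°  ✓
  (5,6): δ = 146.60°  ·
antipodal pairs: 9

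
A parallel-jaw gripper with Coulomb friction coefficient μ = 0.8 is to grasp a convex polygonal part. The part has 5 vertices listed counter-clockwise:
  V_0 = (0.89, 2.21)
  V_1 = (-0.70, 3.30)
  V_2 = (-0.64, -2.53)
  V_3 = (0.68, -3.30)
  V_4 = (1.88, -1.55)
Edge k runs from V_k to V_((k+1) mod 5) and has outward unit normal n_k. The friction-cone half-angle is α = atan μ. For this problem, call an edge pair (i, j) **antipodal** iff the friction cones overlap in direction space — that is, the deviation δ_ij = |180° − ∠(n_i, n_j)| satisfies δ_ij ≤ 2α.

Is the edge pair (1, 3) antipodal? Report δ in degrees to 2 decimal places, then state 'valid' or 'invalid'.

δ = 35.03°, valid

α = atan 0.8 = 38.66°;  2α = 77.32°
edge 1: e_1 = (+0.06, -5.83);  n_1 = (-0.9999, -0.0103)
edge 3: e_3 = (+1.20, +1.75);  n_3 = (+0.8247, -0.5655)
∠(n_1, n_3) = 144.97°
δ = |180° − 144.97°| = 35.03°
35.03° ≤ 2α = 77.32°  →  valid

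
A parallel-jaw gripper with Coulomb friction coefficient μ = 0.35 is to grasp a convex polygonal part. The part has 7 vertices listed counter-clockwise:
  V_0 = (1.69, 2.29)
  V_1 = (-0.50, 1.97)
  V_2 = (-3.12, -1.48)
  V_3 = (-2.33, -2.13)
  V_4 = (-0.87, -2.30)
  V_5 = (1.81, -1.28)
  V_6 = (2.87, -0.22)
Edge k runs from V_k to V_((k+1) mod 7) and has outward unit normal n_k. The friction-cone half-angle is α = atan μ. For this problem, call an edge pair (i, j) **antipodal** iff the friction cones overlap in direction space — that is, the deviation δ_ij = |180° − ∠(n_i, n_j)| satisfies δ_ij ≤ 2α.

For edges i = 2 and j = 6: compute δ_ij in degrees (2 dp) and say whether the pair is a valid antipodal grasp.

α = atan 0.35 = 19.29°;  2α = 38.58°
edge 2: e_2 = (+0.79, -0.65);  n_2 = (-0.6354, -0.7722)
edge 6: e_6 = (-1.18, +2.51);  n_6 = (+0.9050, +0.4254)
∠(n_2, n_6) = 154.63°
δ = |180° − 154.63°| = 25.37°
25.37° ≤ 2α = 38.58°  →  valid

δ = 25.37°, valid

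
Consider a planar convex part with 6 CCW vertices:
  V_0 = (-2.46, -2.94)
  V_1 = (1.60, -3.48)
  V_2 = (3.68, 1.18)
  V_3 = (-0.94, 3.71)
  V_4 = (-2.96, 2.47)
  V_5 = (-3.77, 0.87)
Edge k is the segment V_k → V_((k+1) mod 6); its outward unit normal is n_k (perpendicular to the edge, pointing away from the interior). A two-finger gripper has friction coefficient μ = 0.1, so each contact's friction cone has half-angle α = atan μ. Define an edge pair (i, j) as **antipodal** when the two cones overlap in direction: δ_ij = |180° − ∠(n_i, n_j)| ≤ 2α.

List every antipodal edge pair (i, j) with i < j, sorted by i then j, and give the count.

α = atan 0.1 = 5.71°;  2α = 11.42°
n_0 = (-0.1318, -0.9913)
n_1 = (+0.9132, -0.4076)
n_2 = (+0.4803, +0.8771)
n_3 = (-0.5232, +0.8522)
n_4 = (-0.8922, +0.4517)
n_5 = (-0.9457, -0.3251)
  (0,1): δ = 106.48°  ·
  (0,2): δ = 21.13°  ·
  (0,3): δ = 39.12°  ·
  (0,4): δ = 70.73°  ·
  (0,5): δ = 116.55°  ·
  (1,2): δ = 94.65°  ·
  (1,3): δ = 34.40°  ·
  (1,4): δ = 2.80°  ✓
  (1,5): δ = 43.03°  ·
  (2,3): δ = 119.75°  ·
  (2,4): δ = 88.14°  ·
  (2,5): δ = 42.32°  ·
  (3,4): δ = 148.39°  ·
  (3,5): δ = 102.57°  ·
  (4,5): δ = 134.17°  ·
antipodal pairs: 1

count = 1; pairs: (1,4)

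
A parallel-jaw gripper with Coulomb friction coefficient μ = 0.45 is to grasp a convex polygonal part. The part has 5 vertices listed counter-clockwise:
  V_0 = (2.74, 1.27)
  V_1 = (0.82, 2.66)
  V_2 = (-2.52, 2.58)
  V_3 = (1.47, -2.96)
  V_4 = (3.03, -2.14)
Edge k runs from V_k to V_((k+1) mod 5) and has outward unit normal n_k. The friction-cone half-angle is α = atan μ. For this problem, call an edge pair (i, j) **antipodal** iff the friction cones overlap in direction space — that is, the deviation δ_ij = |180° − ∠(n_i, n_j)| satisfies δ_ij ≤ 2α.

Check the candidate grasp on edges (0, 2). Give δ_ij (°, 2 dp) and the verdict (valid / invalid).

α = atan 0.45 = 24.23°;  2α = 48.46°
edge 0: e_0 = (-1.92, +1.39);  n_0 = (+0.5864, +0.8100)
edge 2: e_2 = (+3.99, -5.54);  n_2 = (-0.8115, -0.5844)
∠(n_0, n_2) = 161.67°
δ = |180° − 161.67°| = 18.33°
18.33° ≤ 2α = 48.46°  →  valid

δ = 18.33°, valid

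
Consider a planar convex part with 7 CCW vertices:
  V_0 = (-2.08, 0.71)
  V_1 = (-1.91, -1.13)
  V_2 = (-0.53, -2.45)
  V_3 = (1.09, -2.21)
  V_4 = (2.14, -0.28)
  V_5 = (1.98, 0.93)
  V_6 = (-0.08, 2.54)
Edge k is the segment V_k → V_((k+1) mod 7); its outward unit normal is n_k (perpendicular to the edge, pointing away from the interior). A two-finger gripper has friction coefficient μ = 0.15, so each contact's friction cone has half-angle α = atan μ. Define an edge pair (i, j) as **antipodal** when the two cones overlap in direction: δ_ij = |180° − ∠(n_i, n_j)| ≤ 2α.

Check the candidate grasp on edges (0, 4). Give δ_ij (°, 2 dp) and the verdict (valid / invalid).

δ = 2.25°, valid

α = atan 0.15 = 8.53°;  2α = 17.06°
edge 0: e_0 = (+0.17, -1.84);  n_0 = (-0.9958, -0.0920)
edge 4: e_4 = (-0.16, +1.21);  n_4 = (+0.9914, +0.1311)
∠(n_0, n_4) = 177.75°
δ = |180° − 177.75°| = 2.25°
2.25° ≤ 2α = 17.06°  →  valid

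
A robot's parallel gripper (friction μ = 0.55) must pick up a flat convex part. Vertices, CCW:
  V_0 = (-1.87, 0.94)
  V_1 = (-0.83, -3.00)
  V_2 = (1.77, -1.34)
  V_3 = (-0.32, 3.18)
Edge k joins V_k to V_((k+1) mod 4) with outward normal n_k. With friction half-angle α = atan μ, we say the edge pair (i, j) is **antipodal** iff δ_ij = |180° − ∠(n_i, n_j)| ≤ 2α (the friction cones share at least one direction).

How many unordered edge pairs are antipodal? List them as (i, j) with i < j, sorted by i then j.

count = 2; pairs: (0,2), (1,3)

α = atan 0.55 = 28.81°;  2α = 57.62°
n_0 = (-0.9669, -0.2552)
n_1 = (+0.5381, -0.8429)
n_2 = (+0.9077, +0.4197)
n_3 = (-0.8223, +0.5690)
  (0,1): δ = 72.23°  ·
  (0,2): δ = 10.03°  ✓
  (0,3): δ = 130.53°  ·
  (1,2): δ = 97.74°  ·
  (1,3): δ = 22.76°  ✓
  (2,3): δ = 59.50°  ·
antipodal pairs: 2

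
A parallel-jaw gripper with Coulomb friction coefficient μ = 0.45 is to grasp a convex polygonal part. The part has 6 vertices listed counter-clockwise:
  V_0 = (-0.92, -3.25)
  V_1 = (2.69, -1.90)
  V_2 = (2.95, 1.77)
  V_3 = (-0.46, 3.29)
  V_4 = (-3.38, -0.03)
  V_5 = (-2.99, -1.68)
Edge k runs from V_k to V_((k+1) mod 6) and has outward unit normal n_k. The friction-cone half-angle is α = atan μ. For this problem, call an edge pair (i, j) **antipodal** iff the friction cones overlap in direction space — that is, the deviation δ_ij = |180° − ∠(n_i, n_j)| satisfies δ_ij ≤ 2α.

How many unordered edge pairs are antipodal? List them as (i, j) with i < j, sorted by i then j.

count = 5; pairs: (0,2), (0,3), (1,3), (1,4), (2,5)

α = atan 0.45 = 24.23°;  2α = 48.46°
n_0 = (+0.3503, -0.9366)
n_1 = (+0.9975, -0.0707)
n_2 = (+0.4071, +0.9134)
n_3 = (-0.7509, +0.6604)
n_4 = (-0.9732, -0.2300)
n_5 = (-0.6043, -0.7968)
  (0,1): δ = 114.56°  ·
  (0,2): δ = 44.53°  ✓
  (0,3): δ = 28.16°  ✓
  (0,4): δ = 82.79°  ·
  (0,5): δ = 122.32°  ·
  (1,2): δ = 109.97°  ·
  (1,3): δ = 37.28°  ✓
  (1,4): δ = 17.35°  ✓
  (1,5): δ = 56.87°  ·
  (2,3): δ = 107.31°  ·
  (2,4): δ = 52.68°  ·
  (2,5): δ = 13.15°  ✓
  (3,4): δ = 125.37°  ·
  (3,5): δ = 85.85°  ·
  (4,5): δ = 140.48°  ·
antipodal pairs: 5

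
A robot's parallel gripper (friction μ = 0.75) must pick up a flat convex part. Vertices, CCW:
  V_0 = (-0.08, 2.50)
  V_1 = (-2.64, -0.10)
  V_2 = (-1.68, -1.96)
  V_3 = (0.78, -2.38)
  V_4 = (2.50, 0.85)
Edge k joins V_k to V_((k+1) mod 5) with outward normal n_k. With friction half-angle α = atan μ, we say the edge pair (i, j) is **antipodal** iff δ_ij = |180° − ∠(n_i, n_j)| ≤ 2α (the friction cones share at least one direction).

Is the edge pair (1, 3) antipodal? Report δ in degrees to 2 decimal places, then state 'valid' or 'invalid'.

α = atan 0.75 = 36.87°;  2α = 73.74°
edge 1: e_1 = (+0.96, -1.86);  n_1 = (-0.8886, -0.4586)
edge 3: e_3 = (+1.72, +3.23);  n_3 = (+0.8827, -0.4700)
∠(n_1, n_3) = 124.66°
δ = |180° − 124.66°| = 55.34°
55.34° ≤ 2α = 73.74°  →  valid

δ = 55.34°, valid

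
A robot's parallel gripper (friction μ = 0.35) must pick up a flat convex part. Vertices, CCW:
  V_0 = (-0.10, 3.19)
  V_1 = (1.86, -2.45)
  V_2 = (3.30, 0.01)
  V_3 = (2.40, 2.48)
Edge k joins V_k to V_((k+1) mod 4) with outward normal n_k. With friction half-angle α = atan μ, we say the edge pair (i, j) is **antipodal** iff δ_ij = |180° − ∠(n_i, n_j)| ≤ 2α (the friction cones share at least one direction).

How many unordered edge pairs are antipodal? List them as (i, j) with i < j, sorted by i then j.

α = atan 0.35 = 19.29°;  2α = 38.58°
n_0 = (-0.9446, -0.3283)
n_1 = (+0.8630, -0.5052)
n_2 = (+0.9396, +0.3424)
n_3 = (+0.2732, +0.9620)
  (0,1): δ = 49.51°  ·
  (0,2): δ = 0.86°  ✓
  (0,3): δ = 54.98°  ·
  (1,2): δ = 129.64°  ·
  (1,3): δ = 75.51°  ·
  (2,3): δ = 125.87°  ·
antipodal pairs: 1

count = 1; pairs: (0,2)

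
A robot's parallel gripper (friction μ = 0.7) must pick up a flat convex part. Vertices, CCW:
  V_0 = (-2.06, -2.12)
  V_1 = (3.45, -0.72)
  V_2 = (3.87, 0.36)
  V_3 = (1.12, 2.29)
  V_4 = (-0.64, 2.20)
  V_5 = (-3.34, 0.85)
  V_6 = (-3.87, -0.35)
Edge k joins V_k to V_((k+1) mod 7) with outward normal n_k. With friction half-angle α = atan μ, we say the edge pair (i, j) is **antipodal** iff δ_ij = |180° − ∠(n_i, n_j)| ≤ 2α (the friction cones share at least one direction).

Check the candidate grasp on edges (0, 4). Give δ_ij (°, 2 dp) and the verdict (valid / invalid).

α = atan 0.7 = 34.99°;  2α = 69.98°
edge 0: e_0 = (+5.51, +1.40);  n_0 = (+0.2463, -0.9692)
edge 4: e_4 = (-2.70, -1.35);  n_4 = (-0.4472, +0.8944)
∠(n_0, n_4) = 167.69°
δ = |180° − 167.69°| = 12.31°
12.31° ≤ 2α = 69.98°  →  valid

δ = 12.31°, valid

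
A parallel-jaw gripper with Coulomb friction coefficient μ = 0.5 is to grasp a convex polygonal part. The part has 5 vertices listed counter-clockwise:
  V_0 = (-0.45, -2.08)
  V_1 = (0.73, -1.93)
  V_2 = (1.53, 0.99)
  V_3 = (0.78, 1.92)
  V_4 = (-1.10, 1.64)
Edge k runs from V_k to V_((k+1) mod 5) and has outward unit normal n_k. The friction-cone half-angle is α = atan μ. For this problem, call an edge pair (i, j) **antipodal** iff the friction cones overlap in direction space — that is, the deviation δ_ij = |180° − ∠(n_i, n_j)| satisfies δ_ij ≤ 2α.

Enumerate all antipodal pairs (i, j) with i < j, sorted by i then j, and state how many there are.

α = atan 0.5 = 26.57°;  2α = 53.13°
n_0 = (+0.1261, -0.9920)
n_1 = (+0.9645, -0.2642)
n_2 = (+0.7784, +0.6278)
n_3 = (-0.1473, +0.9891)
n_4 = (-0.9851, -0.1721)
  (0,1): δ = 112.57°  ·
  (0,2): δ = 58.36°  ·
  (0,3): δ = 1.23°  ✓
  (0,4): δ = 92.67°  ·
  (1,2): δ = 125.79°  ·
  (1,3): δ = 66.21°  ·
  (1,4): δ = 25.23°  ✓
  (2,3): δ = 120.41°  ·
  (2,4): δ = 28.97°  ✓
  (3,4): δ = 88.56°  ·
antipodal pairs: 3

count = 3; pairs: (0,3), (1,4), (2,4)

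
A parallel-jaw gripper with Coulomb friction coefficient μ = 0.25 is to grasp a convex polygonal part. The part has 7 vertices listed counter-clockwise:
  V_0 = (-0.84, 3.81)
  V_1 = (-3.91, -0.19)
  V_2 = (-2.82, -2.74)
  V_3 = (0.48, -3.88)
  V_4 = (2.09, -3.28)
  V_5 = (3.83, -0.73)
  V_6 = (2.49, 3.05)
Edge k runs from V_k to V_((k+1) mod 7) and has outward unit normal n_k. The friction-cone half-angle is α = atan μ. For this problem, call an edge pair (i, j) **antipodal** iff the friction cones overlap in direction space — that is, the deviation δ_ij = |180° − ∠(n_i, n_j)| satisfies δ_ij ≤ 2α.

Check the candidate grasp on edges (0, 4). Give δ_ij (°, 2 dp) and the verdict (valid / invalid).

δ = 3.20°, valid

α = atan 0.25 = 14.04°;  2α = 28.07°
edge 0: e_0 = (-3.07, -4.00);  n_0 = (-0.7933, +0.6088)
edge 4: e_4 = (+1.74, +2.55);  n_4 = (+0.8260, -0.5636)
∠(n_0, n_4) = 176.80°
δ = |180° − 176.80°| = 3.20°
3.20° ≤ 2α = 28.07°  →  valid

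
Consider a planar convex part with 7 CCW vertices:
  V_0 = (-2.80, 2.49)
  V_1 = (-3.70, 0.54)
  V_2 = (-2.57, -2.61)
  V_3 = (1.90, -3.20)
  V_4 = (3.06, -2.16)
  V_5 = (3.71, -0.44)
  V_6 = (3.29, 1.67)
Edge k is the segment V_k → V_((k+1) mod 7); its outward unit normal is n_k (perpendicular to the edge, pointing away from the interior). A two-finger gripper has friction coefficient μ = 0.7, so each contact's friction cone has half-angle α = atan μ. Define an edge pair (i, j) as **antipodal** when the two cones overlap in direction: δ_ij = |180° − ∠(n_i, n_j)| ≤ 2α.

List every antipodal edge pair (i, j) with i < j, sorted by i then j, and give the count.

count = 9; pairs: (0,3), (0,4), (0,5), (1,3), (1,4), (1,5), (1,6), (2,6), (3,6)

α = atan 0.7 = 34.99°;  2α = 69.98°
n_0 = (-0.9080, +0.4191)
n_1 = (-0.9413, -0.3377)
n_2 = (-0.1309, -0.9914)
n_3 = (+0.6675, -0.7446)
n_4 = (+0.9354, -0.3535)
n_5 = (+0.9808, +0.1952)
n_6 = (+0.1334, +0.9911)
  (0,1): δ = 135.49°  ·
  (0,2): δ = 72.74°  ·
  (0,3): δ = 23.35°  ✓
  (0,4): δ = 4.07°  ✓
  (0,5): δ = 36.03°  ✓
  (0,6): δ = 107.11°  ·
  (1,2): δ = 117.25°  ·
  (1,3): δ = 67.86°  ✓
  (1,4): δ = 40.44°  ✓
  (1,5): δ = 8.48°  ✓
  (1,6): δ = 62.60°  ✓
  (2,3): δ = 130.60°  ·
  (2,4): δ = 103.18°  ·
  (2,5): δ = 71.22°  ·
  (2,6): δ = 0.15°  ✓
  (3,4): δ = 152.58°  ·
  (3,5): δ = 120.62°  ·
  (3,6): δ = 49.55°  ✓
  (4,5): δ = 148.04°  ·
  (4,6): δ = 76.97°  ·
  (5,6): δ = 108.93°  ·
antipodal pairs: 9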